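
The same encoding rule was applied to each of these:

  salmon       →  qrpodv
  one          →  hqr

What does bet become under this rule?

whe

The output letters match the input read backwards, each shifted +3: salmon reversed is nomlas. The word is reversed, then every letter is shifted forward by 3.
For bet: reverse → teb; then shift: t+3=w, e+3=h, b+3=e.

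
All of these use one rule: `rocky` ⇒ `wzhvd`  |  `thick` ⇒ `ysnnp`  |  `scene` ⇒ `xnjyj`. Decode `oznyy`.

Shifts by position in rocky: pos 0: r→w (+5), pos 1: o→z (+11), pos 2: c→h (+5), pos 3: k→v (+11) — repeating every 2. It's a Vigenère-style cipher with numeric key [5,11]: position i shifts by key[i mod 2].
Decoding oznyy: o−5=j, z−11=o, n−5=i, y−11=n, y−5=t.

joint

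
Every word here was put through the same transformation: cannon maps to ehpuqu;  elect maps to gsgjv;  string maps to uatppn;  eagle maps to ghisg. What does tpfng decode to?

A repeating key of period 2 is used — shifts +2, +7 over and over.
Decoding tpfng: t−2=r, p−7=i, f−2=d, n−7=g, g−2=e.

ridge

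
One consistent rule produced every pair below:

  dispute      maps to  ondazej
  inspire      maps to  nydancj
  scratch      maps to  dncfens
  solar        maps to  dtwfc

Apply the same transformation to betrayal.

The shift depends on letter class: consonant d→o is +11, but vowel i→n is +5. The rule splits by letter class: vowels +5, consonants +11.
On betrayal: b(cons)+11=m, e(vowel)+5=j, t(cons)+11=e, r(cons)+11=c, a(vowel)+5=f, y(cons)+11=j, a(vowel)+5=f, l(cons)+11=w.

mjecfjfw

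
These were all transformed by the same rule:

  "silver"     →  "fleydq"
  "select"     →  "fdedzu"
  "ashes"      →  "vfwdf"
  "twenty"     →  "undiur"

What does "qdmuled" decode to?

s(18)→f(5) and i(8)→l(11) fit y≡15x+21 (mod 26); the inverse of 15 mod 26 is 7. Treating letters as 0–25, the rule is x ↦ 15x + 21 (mod 26).
Decoding qdmuled: q(16)→7·(16−21)≡17=r; d(3)→7·(3−21)≡4=e; m(12)→7·(12−21)≡15=p; u(20)→7·(20−21)≡19=t; l(11)→7·(11−21)≡8=i; e(4)→7·(4−21)≡11=l; d(3)→7·(3−21)≡4=e (all mod 26).

reptile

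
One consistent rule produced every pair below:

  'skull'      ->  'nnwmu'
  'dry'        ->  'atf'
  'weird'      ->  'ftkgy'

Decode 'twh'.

The output letters match the input read backwards, each shifted +2: skull reversed is lluks. Two steps: reverse the string, then apply a Caesar shift of +2.
Undoing it on twh: shift back: t−2=r, w−2=u, h−2=f → ruf; then reverse → fur.

fur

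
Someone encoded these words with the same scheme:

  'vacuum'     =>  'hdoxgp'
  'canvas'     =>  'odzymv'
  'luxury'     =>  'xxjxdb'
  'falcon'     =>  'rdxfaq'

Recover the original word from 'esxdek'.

splash

Shifts by position in vacuum: pos 0: v→h (+12), pos 1: a→d (+3), pos 2: c→o (+12), pos 3: u→x (+3) — repeating every 2. A repeating key of period 2 is used — shifts +12, +3 over and over.
Reversing it on esxdek: e−12=s, s−3=p, x−12=l, d−3=a, e−12=s, k−3=h.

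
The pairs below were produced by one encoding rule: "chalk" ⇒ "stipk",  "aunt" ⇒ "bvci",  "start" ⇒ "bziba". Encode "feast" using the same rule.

baimn

Two steps: reverse the string, then apply a Caesar shift of +8.
On feast: reverse → tsaef; then shift: t+8=b, s+8=a, a+8=i, e+8=m, f+8=n.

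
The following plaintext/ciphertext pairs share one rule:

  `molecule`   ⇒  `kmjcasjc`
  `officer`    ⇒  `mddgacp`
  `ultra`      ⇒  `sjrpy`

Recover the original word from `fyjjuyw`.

Compare letters: m→k is +24, o→m is +24, l→j is +24 — a constant shift. Every letter moves 24 places later in the alphabet, wrapping around z→a.
Undoing it on fyjjuyw: f−24=h, y−24=a, j−24=l, j−24=l, u−24=w, y−24=a, w−24=y.

hallway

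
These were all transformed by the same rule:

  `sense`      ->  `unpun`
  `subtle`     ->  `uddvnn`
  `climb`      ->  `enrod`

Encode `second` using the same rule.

unexpf

The shift depends on letter class: consonant s→u is +2, but vowel e→n is +9. Two shifts are in play — +9 for a/e/i/o/u, +2 for every other letter.
For second: s(cons)+2=u, e(vowel)+9=n, c(cons)+2=e, o(vowel)+9=x, n(cons)+2=p, d(cons)+2=f.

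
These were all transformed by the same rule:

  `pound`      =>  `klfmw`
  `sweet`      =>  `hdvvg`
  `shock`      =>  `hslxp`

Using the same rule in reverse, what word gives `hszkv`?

Each pair mirrors across the alphabet (p↔k, o↔l, u↔f): positions sum to 25. This is the alphabet-reversal cipher (Atbash): a becomes z, b becomes y, etc.
Reversing it on hszkv: h↔s, s↔h, z↔a, k↔p, v↔e.

shape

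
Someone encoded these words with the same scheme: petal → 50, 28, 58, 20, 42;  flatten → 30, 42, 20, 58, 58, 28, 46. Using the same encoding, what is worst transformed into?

p(#16)→50 and e(#5)→28: differences scale by 2, so n = 2·pos + 18. Each letter becomes 2×(its alphabet position, a=1..z=26) + 18.
On worst: w=23→64, o=15→48, r=18→54, s=19→56, t=20→58.

64, 48, 54, 56, 58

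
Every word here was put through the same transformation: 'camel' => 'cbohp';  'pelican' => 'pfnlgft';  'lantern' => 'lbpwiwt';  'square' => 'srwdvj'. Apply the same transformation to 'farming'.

In camel: c→c is +0, a→b is +1, m→o is +2, e→h is +3 — the shift increases by 1 each position. Letter i (0-indexed) is shifted by i+0, so successive shifts are 0, 1, 2, ….
For farming: f+0=f, a+1=b, r+2=t, m+3=p, i+4=m, n+5=s, g+6=m.

fbtpmsm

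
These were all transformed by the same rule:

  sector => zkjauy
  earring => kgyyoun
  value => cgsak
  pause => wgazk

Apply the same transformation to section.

The shift depends on letter class: consonant s→z is +7, but vowel e→k is +6. Vowels shift forward by 6 and consonants shift forward by 7.
For section: s(cons)+7=z, e(vowel)+6=k, c(cons)+7=j, t(cons)+7=a, i(vowel)+6=o, o(vowel)+6=u, n(cons)+7=u.

zkjaouu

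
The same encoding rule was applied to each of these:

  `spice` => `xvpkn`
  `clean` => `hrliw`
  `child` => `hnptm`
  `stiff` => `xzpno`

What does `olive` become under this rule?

trpdn

In spice: s→x is +5, p→v is +6, i→p is +7, c→k is +8 — the shift increases by 1 each position. The shift increases by 1 at each position, starting from +5: 5, 6, 7, ….
On olive: o+5=t, l+6=r, i+7=p, v+8=d, e+9=n.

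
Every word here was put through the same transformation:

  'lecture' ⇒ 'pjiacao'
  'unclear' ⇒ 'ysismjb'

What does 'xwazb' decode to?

In lecture: l→p is +4, e→j is +5, c→i is +6, t→a is +7 — the shift increases by 1 each position. The shift increases by 1 at each position, starting from +4: 4, 5, 6, ….
Reversing it on xwazb: x−4=t, w−5=r, a−6=u, z−7=s, b−8=t.

trust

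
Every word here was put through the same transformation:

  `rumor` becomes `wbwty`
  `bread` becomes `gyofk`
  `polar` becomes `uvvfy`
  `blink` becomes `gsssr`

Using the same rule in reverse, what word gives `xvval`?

solve

Shifts by position in rumor: pos 0: r→w (+5), pos 1: u→b (+7), pos 2: m→w (+10), pos 3: o→t (+5), pos 4: r→y (+7) — repeating every 3. The shifts repeat in a cycle of length 3: positions 0,1,… shift by +5, +7, +10, then the pattern repeats.
Undoing it on xvval: x−5=s, v−7=o, v−10=l, a−5=v, l−7=e.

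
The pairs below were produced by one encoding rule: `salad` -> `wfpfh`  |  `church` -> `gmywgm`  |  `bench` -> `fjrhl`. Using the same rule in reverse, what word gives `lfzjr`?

Shifts by position in salad: pos 0: s→w (+4), pos 1: a→f (+5), pos 2: l→p (+4), pos 3: a→f (+5) — repeating every 2. It's a Vigenère-style cipher with numeric key [4,5]: position i shifts by key[i mod 2].
Undoing it on lfzjr: l−4=h, f−5=a, z−4=v, j−5=e, r−4=n.

haven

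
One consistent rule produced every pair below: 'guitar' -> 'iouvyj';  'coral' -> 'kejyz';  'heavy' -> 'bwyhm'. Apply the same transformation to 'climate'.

kzusyvw

g(6)→i(8) and u(20)→o(14) fit y≡19x+24 (mod 26); the inverse of 19 mod 26 is 11. Each letter's alphabet position (a=0..z=25) is mapped through 19·x+24 mod 26 — an affine cipher.
Applying it to climate: c(2)→19·2+24≡10=k; l(11)→19·11+24≡25=z; i(8)→19·8+24≡20=u; m(12)→19·12+24≡18=s; a(0)→19·0+24≡24=y; t(19)→19·19+24≡21=v; e(4)→19·4+24≡22=w (all mod 26).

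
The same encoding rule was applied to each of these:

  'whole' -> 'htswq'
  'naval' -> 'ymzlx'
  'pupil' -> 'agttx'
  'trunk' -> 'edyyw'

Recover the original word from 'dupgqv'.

silver

Shifts by position in whole: pos 0: w→h (+11), pos 1: h→t (+12), pos 2: o→s (+4), pos 3: l→w (+11), pos 4: e→q (+12) — repeating every 3. It's a Vigenère-style cipher with numeric key [11,12,4]: position i shifts by key[i mod 3].
Decoding dupgqv: d−11=s, u−12=i, p−4=l, g−11=v, q−12=e, v−4=r.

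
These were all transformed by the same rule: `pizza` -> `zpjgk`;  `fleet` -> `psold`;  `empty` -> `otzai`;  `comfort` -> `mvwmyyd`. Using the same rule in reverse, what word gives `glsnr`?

Shifts by position in pizza: pos 0: p→z (+10), pos 1: i→p (+7), pos 2: z→j (+10), pos 3: z→g (+7) — repeating every 2. A repeating key of period 2 is used — shifts +10, +7 over and over.
Undoing it on glsnr: g−10=w, l−7=e, s−10=i, n−7=g, r−10=h.

weigh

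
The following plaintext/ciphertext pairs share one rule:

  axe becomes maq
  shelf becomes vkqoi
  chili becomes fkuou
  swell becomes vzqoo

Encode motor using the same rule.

Vowels shift forward by 12 and consonants shift forward by 3.
For motor: m(cons)+3=p, o(vowel)+12=a, t(cons)+3=w, o(vowel)+12=a, r(cons)+3=u.

pawau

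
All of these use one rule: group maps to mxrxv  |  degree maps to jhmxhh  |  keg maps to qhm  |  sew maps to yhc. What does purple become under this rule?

The shift depends on letter class: consonant g→m is +6, but vowel o→r is +3. Two shifts are in play — +3 for a/e/i/o/u, +6 for every other letter.
On purple: p(cons)+6=v, u(vowel)+3=x, r(cons)+6=x, p(cons)+6=v, l(cons)+6=r, e(vowel)+3=h.

vxxvrh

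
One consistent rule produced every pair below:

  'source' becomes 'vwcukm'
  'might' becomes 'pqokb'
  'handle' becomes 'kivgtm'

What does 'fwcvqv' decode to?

cousin

The shifts repeat in a cycle of length 3: positions 0,1,… shift by +3, +8, +8, then the pattern repeats.
Undoing it on fwcvqv: f−3=c, w−8=o, c−8=u, v−3=s, q−8=i, v−8=n.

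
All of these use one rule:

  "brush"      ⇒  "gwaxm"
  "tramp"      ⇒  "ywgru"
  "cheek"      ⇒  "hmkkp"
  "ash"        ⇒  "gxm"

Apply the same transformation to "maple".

rguqk

The shift depends on letter class: consonant b→g is +5, but vowel u→a is +6. The rule splits by letter class: vowels +6, consonants +5.
For maple: m(cons)+5=r, a(vowel)+6=g, p(cons)+5=u, l(cons)+5=q, e(vowel)+6=k.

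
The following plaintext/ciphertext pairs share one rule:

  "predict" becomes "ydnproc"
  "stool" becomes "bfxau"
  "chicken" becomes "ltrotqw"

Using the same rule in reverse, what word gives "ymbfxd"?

A repeating key of period 2 is used — shifts +9, +12 over and over.
Reversing it on ymbfxd: y−9=p, m−12=a, b−9=s, f−12=t, x−9=o, d−12=r.

pastor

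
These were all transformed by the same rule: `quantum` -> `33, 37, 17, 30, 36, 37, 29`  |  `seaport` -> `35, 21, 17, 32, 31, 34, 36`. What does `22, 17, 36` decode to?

Letters become their 1-based position plus 16 (so a→17, b→18, …).
Decoding 22, 17, 36: 22→(22−16)÷1=6=f, 17→(17−16)÷1=1=a, 36→(36−16)÷1=20=t.

fat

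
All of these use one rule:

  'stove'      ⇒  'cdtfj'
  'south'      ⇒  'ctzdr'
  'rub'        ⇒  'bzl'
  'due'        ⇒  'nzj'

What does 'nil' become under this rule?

The shift depends on letter class: consonant s→c is +10, but vowel o→t is +5. Two shifts are in play — +5 for a/e/i/o/u, +10 for every other letter.
For nil: n(cons)+10=x, i(vowel)+5=n, l(cons)+10=v.

xnv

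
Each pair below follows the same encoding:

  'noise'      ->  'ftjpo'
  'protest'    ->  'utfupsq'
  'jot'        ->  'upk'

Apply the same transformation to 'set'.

uft

The output letters match the input read backwards, each shifted +1: noise reversed is esion. The word is reversed, then every letter is shifted forward by 1.
Applying it to set: reverse → tes; then shift: t+1=u, e+1=f, s+1=t.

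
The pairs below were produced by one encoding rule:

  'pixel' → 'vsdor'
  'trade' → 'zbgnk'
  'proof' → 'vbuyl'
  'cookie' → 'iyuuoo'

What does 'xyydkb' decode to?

Shifts by position in pixel: pos 0: p→v (+6), pos 1: i→s (+10), pos 2: x→d (+6), pos 3: e→o (+10) — repeating every 2. It's a Vigenère-style cipher with numeric key [6,10]: position i shifts by key[i mod 2].
Reversing it on xyydkb: x−6=r, y−10=o, y−6=s, d−10=t, k−6=e, b−10=r.

roster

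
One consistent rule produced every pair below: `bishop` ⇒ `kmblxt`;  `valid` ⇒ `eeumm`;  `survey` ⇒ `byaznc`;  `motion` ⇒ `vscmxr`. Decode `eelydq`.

The shifts repeat in a cycle of length 2: positions 0,1,… shift by +9, +4, then the pattern repeats.
Undoing it on eelydq: e−9=v, e−4=a, l−9=c, y−4=u, d−9=u, q−4=m.

vacuum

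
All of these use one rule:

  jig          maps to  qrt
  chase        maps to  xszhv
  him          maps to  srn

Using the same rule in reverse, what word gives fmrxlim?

unicorn

Each pair mirrors across the alphabet (j↔q, i↔r, g↔t): positions sum to 25. This is the alphabet-reversal cipher (Atbash): a becomes z, b becomes y, etc.
Undoing it on fmrxlim: f↔u, m↔n, r↔i, x↔c, l↔o, i↔r, m↔n.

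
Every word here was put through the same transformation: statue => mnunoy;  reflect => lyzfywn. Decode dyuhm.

jeans

Compare letters: s→m is +20, t→n is +20, a→u is +20 — a constant shift. Each letter is shifted forward by 20 in the alphabet (a Caesar shift of +20).
Undoing it on dyuhm: d−20=j, y−20=e, u−20=a, h−20=n, m−20=s.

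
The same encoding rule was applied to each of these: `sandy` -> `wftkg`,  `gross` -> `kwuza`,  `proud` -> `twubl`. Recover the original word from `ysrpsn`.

In sandy: s→w is +4, a→f is +5, n→t is +6, d→k is +7 — the shift increases by 1 each position. The shift increases by 1 at each position, starting from +4: 4, 5, 6, ….
Undoing it on ysrpsn: y−4=u, s−5=n, r−6=l, p−7=i, s−8=k, n−9=e.

unlike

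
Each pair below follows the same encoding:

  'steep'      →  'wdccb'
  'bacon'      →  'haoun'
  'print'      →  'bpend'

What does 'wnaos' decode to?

snack

s(18)→w(22) and t(19)→d(3) fit y≡7x+0 (mod 26); the inverse of 7 mod 26 is 15. Each letter's alphabet position (a=0..z=25) is mapped through 7·x+0 mod 26 — an affine cipher.
Undoing it on wnaos: w(22)→15·(22−0)≡18=s; n(13)→15·(13−0)≡13=n; a(0)→15·(0−0)≡0=a; o(14)→15·(14−0)≡2=c; s(18)→15·(18−0)≡10=k (all mod 26).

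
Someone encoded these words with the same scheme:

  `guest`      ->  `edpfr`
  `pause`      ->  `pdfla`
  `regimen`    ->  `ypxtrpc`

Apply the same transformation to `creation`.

The output letters match the input read backwards, each shifted +11: guest reversed is tseug. The word is reversed, then every letter is shifted forward by 11.
On creation: reverse → noitaerc; then shift: n+11=y, o+11=z, i+11=t, t+11=e, a+11=l, e+11=p, r+11=c, c+11=n.

yztelpcn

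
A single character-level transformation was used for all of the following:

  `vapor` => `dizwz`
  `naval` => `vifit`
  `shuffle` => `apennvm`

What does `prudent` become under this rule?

xzelmxb

Shifts by position in vapor: pos 0: v→d (+8), pos 1: a→i (+8), pos 2: p→z (+10), pos 3: o→w (+8), pos 4: r→z (+8) — repeating every 3. The shifts repeat in a cycle of length 3: positions 0,1,… shift by +8, +8, +10, then the pattern repeats.
For prudent: p+8=x, r+8=z, u+10=e, d+8=l, e+8=m, n+10=x, t+8=b.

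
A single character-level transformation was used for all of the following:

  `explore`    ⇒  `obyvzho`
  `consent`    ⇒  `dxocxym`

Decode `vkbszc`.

The word is reversed, then every letter is shifted forward by 10.
Reversing it on vkbszc: shift back: v−10=l, k−10=a, b−10=r, s−10=i, z−10=p, c−10=s → larips; then reverse → spiral.

spiral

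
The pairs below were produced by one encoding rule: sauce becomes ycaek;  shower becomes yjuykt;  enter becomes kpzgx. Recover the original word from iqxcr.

Shifts by position in sauce: pos 0: s→y (+6), pos 1: a→c (+2), pos 2: u→a (+6), pos 3: c→e (+2) — repeating every 2. A repeating key of period 2 is used — shifts +6, +2 over and over.
Decoding iqxcr: i−6=c, q−2=o, x−6=r, c−2=a, r−6=l.

coral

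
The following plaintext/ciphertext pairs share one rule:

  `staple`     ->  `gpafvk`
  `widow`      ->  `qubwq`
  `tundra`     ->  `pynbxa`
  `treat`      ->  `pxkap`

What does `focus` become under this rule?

twsyg

s(18)→g(6) and t(19)→p(15) fit y≡9x+0 (mod 26); the inverse of 9 mod 26 is 3. Treating letters as 0–25, the rule is x ↦ 9x + 0 (mod 26).
Applying it to focus: f(5)→9·5+0≡19=t; o(14)→9·14+0≡22=w; c(2)→9·2+0≡18=s; u(20)→9·20+0≡24=y; s(18)→9·18+0≡6=g (all mod 26).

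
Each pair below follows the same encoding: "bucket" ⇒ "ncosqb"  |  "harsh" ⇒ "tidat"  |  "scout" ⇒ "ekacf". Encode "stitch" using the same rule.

ebubop

Shifts by position in bucket: pos 0: b→n (+12), pos 1: u→c (+8), pos 2: c→o (+12), pos 3: k→s (+8) — repeating every 2. A repeating key of period 2 is used — shifts +12, +8 over and over.
For stitch: s+12=e, t+8=b, i+12=u, t+8=b, c+12=o, h+8=p.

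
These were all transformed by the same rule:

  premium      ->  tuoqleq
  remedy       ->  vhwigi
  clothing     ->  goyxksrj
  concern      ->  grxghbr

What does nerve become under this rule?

Shifts by position in premium: pos 0: p→t (+4), pos 1: r→u (+3), pos 2: e→o (+10), pos 3: m→q (+4), pos 4: i→l (+3), pos 5: u→e (+10) — repeating every 3. It's a Vigenère-style cipher with numeric key [4,3,10]: position i shifts by key[i mod 3].
On nerve: n+4=r, e+3=h, r+10=b, v+4=z, e+3=h.

rhbzh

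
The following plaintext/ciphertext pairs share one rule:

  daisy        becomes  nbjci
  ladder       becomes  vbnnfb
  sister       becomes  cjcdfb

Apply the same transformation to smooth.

Two shifts are in play — +1 for a/e/i/o/u, +10 for every other letter.
For smooth: s(cons)+10=c, m(cons)+10=w, o(vowel)+1=p, o(vowel)+1=p, t(cons)+10=d, h(cons)+10=r.

cwppdr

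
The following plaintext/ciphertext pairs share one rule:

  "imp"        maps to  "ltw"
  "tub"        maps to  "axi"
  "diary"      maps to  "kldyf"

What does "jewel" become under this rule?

Vowels shift forward by 3 and consonants shift forward by 7.
Applying it to jewel: j(cons)+7=q, e(vowel)+3=h, w(cons)+7=d, e(vowel)+3=h, l(cons)+7=s.

qhdhs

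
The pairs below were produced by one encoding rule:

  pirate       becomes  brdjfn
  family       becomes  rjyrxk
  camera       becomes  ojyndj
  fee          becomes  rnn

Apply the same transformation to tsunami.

fedzjyr

The shift depends on letter class: consonant p→b is +12, but vowel i→r is +9. The rule splits by letter class: vowels +9, consonants +12.
For tsunami: t(cons)+12=f, s(cons)+12=e, u(vowel)+9=d, n(cons)+12=z, a(vowel)+9=j, m(cons)+12=y, i(vowel)+9=r.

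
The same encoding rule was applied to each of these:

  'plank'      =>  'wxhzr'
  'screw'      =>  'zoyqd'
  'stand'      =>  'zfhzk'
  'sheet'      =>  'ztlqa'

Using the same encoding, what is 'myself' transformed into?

Shifts by position in plank: pos 0: p→w (+7), pos 1: l→x (+12), pos 2: a→h (+7), pos 3: n→z (+12) — repeating every 2. The shifts repeat in a cycle of length 2: positions 0,1,… shift by +7, +12, then the pattern repeats.
For myself: m+7=t, y+12=k, s+7=z, e+12=q, l+7=s, f+12=r.

tkzqsr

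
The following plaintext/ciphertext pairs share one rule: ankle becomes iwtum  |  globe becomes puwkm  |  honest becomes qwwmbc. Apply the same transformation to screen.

Two shifts are in play — +8 for a/e/i/o/u, +9 for every other letter.
For screen: s(cons)+9=b, c(cons)+9=l, r(cons)+9=a, e(vowel)+8=m, e(vowel)+8=m, n(cons)+9=w.

blammw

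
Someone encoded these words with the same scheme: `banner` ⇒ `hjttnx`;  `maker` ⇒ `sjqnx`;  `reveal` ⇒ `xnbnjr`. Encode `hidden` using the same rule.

nrjjnt

The shift depends on letter class: consonant b→h is +6, but vowel a→j is +9. Two shifts are in play — +9 for a/e/i/o/u, +6 for every other letter.
On hidden: h(cons)+6=n, i(vowel)+9=r, d(cons)+6=j, d(cons)+6=j, e(vowel)+9=n, n(cons)+6=t.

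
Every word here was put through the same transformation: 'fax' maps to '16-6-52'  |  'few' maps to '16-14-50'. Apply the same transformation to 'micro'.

f(#6)→16 and a(#1)→6: differences scale by 2, so n = 2·pos + 4. With a=1..z=26, the number is 2·pos + 4.
On micro: m=13→30, i=9→22, c=3→10, r=18→40, o=15→34.

30-22-10-40-34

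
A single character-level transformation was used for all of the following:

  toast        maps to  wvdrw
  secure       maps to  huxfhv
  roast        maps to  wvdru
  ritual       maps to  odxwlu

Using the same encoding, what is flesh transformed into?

Two steps: reverse the string, then apply a Caesar shift of +3.
Applying it to flesh: reverse → hself; then shift: h+3=k, s+3=v, e+3=h, l+3=o, f+3=i.

kvhoi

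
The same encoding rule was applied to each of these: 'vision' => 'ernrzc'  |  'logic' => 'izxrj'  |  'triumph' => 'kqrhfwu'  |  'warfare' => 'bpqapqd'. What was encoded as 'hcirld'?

v(21)→e(4) and i(8)→r(17) fit y≡23x+15 (mod 26); the inverse of 23 mod 26 is 17. This is an affine cipher: with a=0,…,z=25, each position x becomes (23x+15) mod 26.
Undoing it on hcirld: h(7)→17·(7−15)≡20=u; c(2)→17·(2−15)≡13=n; i(8)→17·(8−15)≡11=l; r(17)→17·(17−15)≡8=i; l(11)→17·(11−15)≡10=k; d(3)→17·(3−15)≡4=e (all mod 26).

unlike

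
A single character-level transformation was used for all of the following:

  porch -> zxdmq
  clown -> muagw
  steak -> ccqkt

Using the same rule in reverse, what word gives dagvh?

truly

Shifts by position in porch: pos 0: p→z (+10), pos 1: o→x (+9), pos 2: r→d (+12), pos 3: c→m (+10), pos 4: h→q (+9) — repeating every 3. A repeating key of period 3 is used — shifts +10, +9, +12 over and over.
Undoing it on dagvh: d−10=t, a−9=r, g−12=u, v−10=l, h−9=y.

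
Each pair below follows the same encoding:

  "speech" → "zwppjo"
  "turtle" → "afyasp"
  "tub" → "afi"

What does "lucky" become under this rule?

The shift depends on letter class: consonant s→z is +7, but vowel e→p is +11. Vowels shift forward by 11 and consonants shift forward by 7.
For lucky: l(cons)+7=s, u(vowel)+11=f, c(cons)+7=j, k(cons)+7=r, y(cons)+7=f.

sfjrf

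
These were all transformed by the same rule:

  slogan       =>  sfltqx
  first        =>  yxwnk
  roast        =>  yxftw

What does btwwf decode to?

Two steps: reverse the string, then apply a Caesar shift of +5.
Decoding btwwf: shift back: b−5=w, t−5=o, w−5=r, w−5=r, f−5=a → worra; then reverse → arrow.

arrow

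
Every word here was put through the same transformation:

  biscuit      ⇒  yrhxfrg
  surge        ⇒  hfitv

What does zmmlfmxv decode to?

announce

Each pair mirrors across the alphabet (b↔y, i↔r, s↔h): positions sum to 25. Each letter is replaced by its mirror in the alphabet: a↔z, b↔y, c↔x, and so on (the Atbash cipher).
Decoding zmmlfmxv: z↔a, m↔n, m↔n, l↔o, f↔u, m↔n, x↔c, v↔e.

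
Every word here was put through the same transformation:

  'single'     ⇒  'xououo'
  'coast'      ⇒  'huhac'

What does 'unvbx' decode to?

In single: s→x is +5, i→o is +6, n→u is +7, g→o is +8 — the shift increases by 1 each position. Each letter shifts forward by (position + 5), i.e. 5, 6, 7, … — the shift grows by one for each successive letter.
Decoding unvbx: u−5=p, n−6=h, v−7=o, b−8=t, x−9=o.

photo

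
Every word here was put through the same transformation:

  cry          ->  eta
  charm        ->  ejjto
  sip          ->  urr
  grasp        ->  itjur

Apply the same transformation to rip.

trr

The shift depends on letter class: consonant c→e is +2, but vowel a→j is +9. Two shifts are in play — +9 for a/e/i/o/u, +2 for every other letter.
Applying it to rip: r(cons)+2=t, i(vowel)+9=r, p(cons)+2=r.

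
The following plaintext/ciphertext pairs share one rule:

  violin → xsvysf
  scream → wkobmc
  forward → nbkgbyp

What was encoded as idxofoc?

The output letters match the input read backwards, each shifted +10: violin reversed is niloiv. Two steps: reverse the string, then apply a Caesar shift of +10.
Reversing it on idxofoc: shift back: i−10=y, d−10=t, x−10=n, o−10=e, f−10=v, o−10=e, c−10=s → ytneves; then reverse → seventy.

seventy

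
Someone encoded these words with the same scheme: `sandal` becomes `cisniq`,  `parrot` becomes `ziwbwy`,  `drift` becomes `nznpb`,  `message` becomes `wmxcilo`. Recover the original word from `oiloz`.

eager

Shifts by position in sandal: pos 0: s→c (+10), pos 1: a→i (+8), pos 2: n→s (+5), pos 3: d→n (+10), pos 4: a→i (+8), pos 5: l→q (+5) — repeating every 3. The shifts repeat in a cycle of length 3: positions 0,1,… shift by +10, +8, +5, then the pattern repeats.
Decoding oiloz: o−10=e, i−8=a, l−5=g, o−10=e, z−8=r.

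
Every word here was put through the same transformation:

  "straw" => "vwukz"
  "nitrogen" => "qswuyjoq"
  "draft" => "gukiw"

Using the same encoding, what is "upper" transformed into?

essou

The shift depends on letter class: consonant s→v is +3, but vowel a→k is +10. Two shifts are in play — +10 for a/e/i/o/u, +3 for every other letter.
Applying it to upper: u(vowel)+10=e, p(cons)+3=s, p(cons)+3=s, e(vowel)+10=o, r(cons)+3=u.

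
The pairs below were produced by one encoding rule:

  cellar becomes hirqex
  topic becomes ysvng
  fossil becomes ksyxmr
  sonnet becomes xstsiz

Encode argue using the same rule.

Shifts by position in cellar: pos 0: c→h (+5), pos 1: e→i (+4), pos 2: l→r (+6), pos 3: l→q (+5), pos 4: a→e (+4), pos 5: r→x (+6) — repeating every 3. It's a Vigenère-style cipher with numeric key [5,4,6]: position i shifts by key[i mod 3].
For argue: a+5=f, r+4=v, g+6=m, u+5=z, e+4=i.

fvmzi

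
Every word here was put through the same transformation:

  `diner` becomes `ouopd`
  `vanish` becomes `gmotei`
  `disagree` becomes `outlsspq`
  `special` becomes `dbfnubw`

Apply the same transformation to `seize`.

dqjkq

A repeating key of period 3 is used — shifts +11, +12, +1 over and over.
Applying it to seize: s+11=d, e+12=q, i+1=j, z+11=k, e+12=q.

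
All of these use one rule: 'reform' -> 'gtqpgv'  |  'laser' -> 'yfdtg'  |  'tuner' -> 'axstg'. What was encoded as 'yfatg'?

r(17)→g(6) and e(4)→t(19) fit y≡23x+5 (mod 26); the inverse of 23 mod 26 is 17. This is an affine cipher: with a=0,…,z=25, each position x becomes (23x+5) mod 26.
Undoing it on yfatg: y(24)→17·(24−5)≡11=l; f(5)→17·(5−5)≡0=a; a(0)→17·(0−5)≡19=t; t(19)→17·(19−5)≡4=e; g(6)→17·(6−5)≡17=r (all mod 26).

later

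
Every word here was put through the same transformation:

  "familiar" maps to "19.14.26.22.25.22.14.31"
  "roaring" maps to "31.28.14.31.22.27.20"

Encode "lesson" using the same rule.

25.18.32.32.28.27

Each letter is replaced by its alphabet position (a=1..z=26) + 13.
On lesson: l=12→25, e=5→18, s=19→32, s=19→32, o=15→28, n=14→27.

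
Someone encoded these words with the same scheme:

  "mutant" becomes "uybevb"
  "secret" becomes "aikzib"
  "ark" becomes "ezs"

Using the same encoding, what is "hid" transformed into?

The shift depends on letter class: consonant m→u is +8, but vowel u→y is +4. Vowels shift forward by 4 and consonants shift forward by 8.
On hid: h(cons)+8=p, i(vowel)+4=m, d(cons)+8=l.

pml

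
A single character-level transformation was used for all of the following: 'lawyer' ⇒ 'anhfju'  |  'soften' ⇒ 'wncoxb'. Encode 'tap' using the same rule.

yjc

The output letters match the input read backwards, each shifted +9: lawyer reversed is reywal. The word is reversed, then every letter is shifted forward by 9.
Applying it to tap: reverse → pat; then shift: p+9=y, a+9=j, t+9=c.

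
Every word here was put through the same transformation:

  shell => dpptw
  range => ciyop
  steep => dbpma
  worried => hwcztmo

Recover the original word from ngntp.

cycle

Shifts by position in shell: pos 0: s→d (+11), pos 1: h→p (+8), pos 2: e→p (+11), pos 3: l→t (+8) — repeating every 2. The shifts repeat in a cycle of length 2: positions 0,1,… shift by +11, +8, then the pattern repeats.
Reversing it on ngntp: n−11=c, g−8=y, n−11=c, t−8=l, p−11=e.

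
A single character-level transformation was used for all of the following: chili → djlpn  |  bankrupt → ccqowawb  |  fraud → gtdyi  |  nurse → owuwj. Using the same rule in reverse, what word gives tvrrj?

stone

In chili: c→d is +1, h→j is +2, i→l is +3, l→p is +4 — the shift increases by 1 each position. Each letter shifts forward by (position + 1), i.e. 1, 2, 3, … — the shift grows by one for each successive letter.
Reversing it on tvrrj: t−1=s, v−2=t, r−3=o, r−4=n, j−5=e.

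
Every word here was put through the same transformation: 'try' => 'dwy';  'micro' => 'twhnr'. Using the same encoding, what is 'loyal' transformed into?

The output letters match the input read backwards, each shifted +5: try reversed is yrt. Read the word backwards and shift each letter +5.
Applying it to loyal: reverse → layol; then shift: l+5=q, a+5=f, y+5=d, o+5=t, l+5=q.

qfdtq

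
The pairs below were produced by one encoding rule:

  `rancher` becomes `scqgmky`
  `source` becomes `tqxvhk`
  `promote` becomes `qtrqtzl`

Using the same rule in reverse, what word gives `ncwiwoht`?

material

The shift increases by 1 at each position, starting from +1: 1, 2, 3, ….
Reversing it on ncwiwoht: n−1=m, c−2=a, w−3=t, i−4=e, w−5=r, o−6=i, h−7=a, t−8=l.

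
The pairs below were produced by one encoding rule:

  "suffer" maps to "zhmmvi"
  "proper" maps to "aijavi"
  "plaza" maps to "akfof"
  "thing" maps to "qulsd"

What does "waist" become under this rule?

pflzq

s(18)→z(25) and u(20)→h(7) fit y≡17x+5 (mod 26); the inverse of 17 mod 26 is 23. Treating letters as 0–25, the rule is x ↦ 17x + 5 (mod 26).
For waist: w(22)→17·22+5≡15=p; a(0)→17·0+5≡5=f; i(8)→17·8+5≡11=l; s(18)→17·18+5≡25=z; t(19)→17·19+5≡16=q (all mod 26).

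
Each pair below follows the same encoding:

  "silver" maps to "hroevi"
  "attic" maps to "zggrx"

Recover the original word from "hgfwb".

Each pair mirrors across the alphabet (s↔h, i↔r, l↔o): positions sum to 25. This is the alphabet-reversal cipher (Atbash): a becomes z, b becomes y, etc.
Undoing it on hgfwb: h↔s, g↔t, f↔u, w↔d, b↔y.

study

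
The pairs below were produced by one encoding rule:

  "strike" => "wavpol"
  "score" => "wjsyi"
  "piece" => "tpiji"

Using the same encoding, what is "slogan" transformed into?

wssneu

It's a Vigenère-style cipher with numeric key [4,7]: position i shifts by key[i mod 2].
For slogan: s+4=w, l+7=s, o+4=s, g+7=n, a+4=e, n+7=u.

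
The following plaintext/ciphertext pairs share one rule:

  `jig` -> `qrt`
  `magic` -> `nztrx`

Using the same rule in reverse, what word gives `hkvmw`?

Each pair mirrors across the alphabet (j↔q, i↔r, g↔t): positions sum to 25. Letters are reflected about the middle of the alphabet (position → 25−position): Atbash.
Reversing it on hkvmw: h↔s, k↔p, v↔e, m↔n, w↔d.

spend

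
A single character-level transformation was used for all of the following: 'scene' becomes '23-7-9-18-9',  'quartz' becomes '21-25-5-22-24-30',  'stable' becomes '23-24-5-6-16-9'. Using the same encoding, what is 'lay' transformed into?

Letters become their 1-based position plus 4 (so a→5, b→6, …).
For lay: l=12→16, a=1→5, y=25→29.

16-5-29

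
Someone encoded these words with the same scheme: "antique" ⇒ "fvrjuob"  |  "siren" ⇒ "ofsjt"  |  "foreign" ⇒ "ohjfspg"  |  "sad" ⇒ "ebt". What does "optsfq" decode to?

person

The output letters match the input read backwards, each shifted +1: antique reversed is euqitna. Two steps: reverse the string, then apply a Caesar shift of +1.
Decoding optsfq: shift back: o−1=n, p−1=o, t−1=s, s−1=r, f−1=e, q−1=p → nosrep; then reverse → person.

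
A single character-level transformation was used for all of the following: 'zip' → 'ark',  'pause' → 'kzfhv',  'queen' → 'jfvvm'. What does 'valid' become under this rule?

Each pair mirrors across the alphabet (z↔a, i↔r, p↔k): positions sum to 25. This is the alphabet-reversal cipher (Atbash): a becomes z, b becomes y, etc.
Applying it to valid: v↔e, a↔z, l↔o, i↔r, d↔w.

ezorw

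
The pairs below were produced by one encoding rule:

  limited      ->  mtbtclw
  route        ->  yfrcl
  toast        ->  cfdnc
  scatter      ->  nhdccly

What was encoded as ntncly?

l(11)→m(12) and i(8)→t(19) fit y≡15x+3 (mod 26); the inverse of 15 mod 26 is 7. Each letter's alphabet position (a=0..z=25) is mapped through 15·x+3 mod 26 — an affine cipher.
Reversing it on ntncly: n(13)→7·(13−3)≡18=s; t(19)→7·(19−3)≡8=i; n(13)→7·(13−3)≡18=s; c(2)→7·(2−3)≡19=t; l(11)→7·(11−3)≡4=e; y(24)→7·(24−3)≡17=r (all mod 26).

sister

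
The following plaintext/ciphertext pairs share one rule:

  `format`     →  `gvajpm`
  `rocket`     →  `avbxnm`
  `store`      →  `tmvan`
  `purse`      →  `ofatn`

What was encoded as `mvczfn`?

tongue

Each letter's alphabet position (a=0..z=25) is mapped through 19·x+15 mod 26 — an affine cipher.
Reversing it on mvczfn: m(12)→11·(12−15)≡19=t; v(21)→11·(21−15)≡14=o; c(2)→11·(2−15)≡13=n; z(25)→11·(25−15)≡6=g; f(5)→11·(5−15)≡20=u; n(13)→11·(13−15)≡4=e (all mod 26).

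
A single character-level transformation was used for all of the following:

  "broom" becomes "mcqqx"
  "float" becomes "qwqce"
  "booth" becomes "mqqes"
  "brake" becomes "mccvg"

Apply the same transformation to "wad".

The shift depends on letter class: consonant b→m is +11, but vowel o→q is +2. The rule splits by letter class: vowels +2, consonants +11.
Applying it to wad: w(cons)+11=h, a(vowel)+2=c, d(cons)+11=o.

hco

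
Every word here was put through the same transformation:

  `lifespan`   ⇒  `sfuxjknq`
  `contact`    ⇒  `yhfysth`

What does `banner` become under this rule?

wjssfg

The output letters match the input read backwards, each shifted +5: lifespan reversed is napsefil. Two steps: reverse the string, then apply a Caesar shift of +5.
For banner: reverse → rennab; then shift: r+5=w, e+5=j, n+5=s, n+5=s, a+5=f, b+5=g.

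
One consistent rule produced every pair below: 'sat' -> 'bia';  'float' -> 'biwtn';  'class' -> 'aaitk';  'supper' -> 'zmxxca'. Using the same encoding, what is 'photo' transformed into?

wbwpx

Two steps: reverse the string, then apply a Caesar shift of +8.
On photo: reverse → otohp; then shift: o+8=w, t+8=b, o+8=w, h+8=p, p+8=x.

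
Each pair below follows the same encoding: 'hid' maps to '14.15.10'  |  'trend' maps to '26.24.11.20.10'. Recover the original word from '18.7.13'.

Letters become their 1-based position plus 6 (so a→7, b→8, …).
Undoing it on 18.7.13: 18→(18−6)÷1=12=l, 7→(7−6)÷1=1=a, 13→(13−6)÷1=7=g.

lag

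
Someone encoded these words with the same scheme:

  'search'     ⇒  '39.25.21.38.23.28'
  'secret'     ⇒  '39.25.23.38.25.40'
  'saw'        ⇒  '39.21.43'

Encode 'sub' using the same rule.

39.41.22

Each letter is replaced by its alphabet position (a=1..z=26) + 20.
For sub: s=19→39, u=21→41, b=2→22.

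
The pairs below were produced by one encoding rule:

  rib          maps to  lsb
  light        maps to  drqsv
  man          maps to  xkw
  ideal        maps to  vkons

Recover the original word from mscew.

music

The output letters match the input read backwards, each shifted +10: rib reversed is bir. The word is reversed, then every letter is shifted forward by 10.
Decoding mscew: shift back: m−10=c, s−10=i, c−10=s, e−10=u, w−10=m → cisum; then reverse → music.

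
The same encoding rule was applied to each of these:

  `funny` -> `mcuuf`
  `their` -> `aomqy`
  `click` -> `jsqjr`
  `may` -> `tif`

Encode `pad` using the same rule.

wik

The shift depends on letter class: consonant f→m is +7, but vowel u→c is +8. Vowels shift forward by 8 and consonants shift forward by 7.
On pad: p(cons)+7=w, a(vowel)+8=i, d(cons)+7=k.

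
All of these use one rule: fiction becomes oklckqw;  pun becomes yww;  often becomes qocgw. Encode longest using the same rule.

The shift depends on letter class: consonant f→o is +9, but vowel i→k is +2. Two shifts are in play — +2 for a/e/i/o/u, +9 for every other letter.
For longest: l(cons)+9=u, o(vowel)+2=q, n(cons)+9=w, g(cons)+9=p, e(vowel)+2=g, s(cons)+9=b, t(cons)+9=c.

uqwpgbc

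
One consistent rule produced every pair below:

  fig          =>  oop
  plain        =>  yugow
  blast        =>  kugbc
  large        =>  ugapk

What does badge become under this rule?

The shift depends on letter class: consonant f→o is +9, but vowel i→o is +6. The rule splits by letter class: vowels +6, consonants +9.
Applying it to badge: b(cons)+9=k, a(vowel)+6=g, d(cons)+9=m, g(cons)+9=p, e(vowel)+6=k.

kgmpk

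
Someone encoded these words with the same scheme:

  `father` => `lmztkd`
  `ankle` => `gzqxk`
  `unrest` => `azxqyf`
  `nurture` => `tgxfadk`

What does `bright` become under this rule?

Shifts by position in father: pos 0: f→l (+6), pos 1: a→m (+12), pos 2: t→z (+6), pos 3: h→t (+12) — repeating every 2. The shifts repeat in a cycle of length 2: positions 0,1,… shift by +6, +12, then the pattern repeats.
For bright: b+6=h, r+12=d, i+6=o, g+12=s, h+6=n, t+12=f.

hdosnf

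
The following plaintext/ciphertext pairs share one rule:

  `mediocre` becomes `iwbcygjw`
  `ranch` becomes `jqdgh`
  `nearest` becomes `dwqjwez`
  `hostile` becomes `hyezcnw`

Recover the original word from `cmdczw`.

This is an affine cipher: with a=0,…,z=25, each position x becomes (21x+16) mod 26.
Undoing it on cmdczw: c(2)→5·(2−16)≡8=i; m(12)→5·(12−16)≡6=g; d(3)→5·(3−16)≡13=n; c(2)→5·(2−16)≡8=i; z(25)→5·(25−16)≡19=t; w(22)→5·(22−16)≡4=e (all mod 26).

ignite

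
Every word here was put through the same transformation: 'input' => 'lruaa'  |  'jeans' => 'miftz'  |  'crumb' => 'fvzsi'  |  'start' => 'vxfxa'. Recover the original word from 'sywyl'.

In input: i→l is +3, n→r is +4, p→u is +5, u→a is +6 — the shift increases by 1 each position. The shift increases by 1 at each position, starting from +3: 3, 4, 5, ….
Decoding sywyl: s−3=p, y−4=u, w−5=r, y−6=s, l−7=e.

purse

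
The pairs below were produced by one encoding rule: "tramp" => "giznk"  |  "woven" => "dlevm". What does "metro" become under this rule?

nvgil

Each pair mirrors across the alphabet (t↔g, r↔i, a↔z): positions sum to 25. Each letter is replaced by its mirror in the alphabet: a↔z, b↔y, c↔x, and so on (the Atbash cipher).
On metro: m↔n, e↔v, t↔g, r↔i, o↔l.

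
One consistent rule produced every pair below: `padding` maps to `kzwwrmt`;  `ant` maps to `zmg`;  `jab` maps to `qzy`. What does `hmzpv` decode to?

snake

Each pair mirrors across the alphabet (p↔k, a↔z, d↔w): positions sum to 25. This is the alphabet-reversal cipher (Atbash): a becomes z, b becomes y, etc.
Undoing it on hmzpv: h↔s, m↔n, z↔a, p↔k, v↔e.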